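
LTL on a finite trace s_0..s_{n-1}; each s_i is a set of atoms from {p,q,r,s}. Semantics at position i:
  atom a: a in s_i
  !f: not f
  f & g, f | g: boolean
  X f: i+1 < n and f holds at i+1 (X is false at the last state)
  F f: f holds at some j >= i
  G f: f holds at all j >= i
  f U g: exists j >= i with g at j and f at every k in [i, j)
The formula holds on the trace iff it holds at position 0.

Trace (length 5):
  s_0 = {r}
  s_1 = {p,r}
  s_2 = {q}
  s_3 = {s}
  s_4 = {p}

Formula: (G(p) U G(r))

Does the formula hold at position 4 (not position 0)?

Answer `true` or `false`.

s_0={r}: (G(p) U G(r))=False G(p)=False p=False G(r)=False r=True
s_1={p,r}: (G(p) U G(r))=False G(p)=False p=True G(r)=False r=True
s_2={q}: (G(p) U G(r))=False G(p)=False p=False G(r)=False r=False
s_3={s}: (G(p) U G(r))=False G(p)=False p=False G(r)=False r=False
s_4={p}: (G(p) U G(r))=False G(p)=True p=True G(r)=False r=False
Evaluating at position 4: result = False

Answer: false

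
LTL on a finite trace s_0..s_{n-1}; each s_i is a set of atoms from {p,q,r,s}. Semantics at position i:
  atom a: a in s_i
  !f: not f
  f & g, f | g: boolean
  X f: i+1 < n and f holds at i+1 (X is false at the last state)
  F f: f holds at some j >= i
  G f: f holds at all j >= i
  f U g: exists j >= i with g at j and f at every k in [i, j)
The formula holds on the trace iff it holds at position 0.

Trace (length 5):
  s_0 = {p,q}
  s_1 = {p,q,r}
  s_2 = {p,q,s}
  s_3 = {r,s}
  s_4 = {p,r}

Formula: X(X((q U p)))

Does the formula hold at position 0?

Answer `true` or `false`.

Answer: true

Derivation:
s_0={p,q}: X(X((q U p)))=True X((q U p))=True (q U p)=True q=True p=True
s_1={p,q,r}: X(X((q U p)))=False X((q U p))=True (q U p)=True q=True p=True
s_2={p,q,s}: X(X((q U p)))=True X((q U p))=False (q U p)=True q=True p=True
s_3={r,s}: X(X((q U p)))=False X((q U p))=True (q U p)=False q=False p=False
s_4={p,r}: X(X((q U p)))=False X((q U p))=False (q U p)=True q=False p=True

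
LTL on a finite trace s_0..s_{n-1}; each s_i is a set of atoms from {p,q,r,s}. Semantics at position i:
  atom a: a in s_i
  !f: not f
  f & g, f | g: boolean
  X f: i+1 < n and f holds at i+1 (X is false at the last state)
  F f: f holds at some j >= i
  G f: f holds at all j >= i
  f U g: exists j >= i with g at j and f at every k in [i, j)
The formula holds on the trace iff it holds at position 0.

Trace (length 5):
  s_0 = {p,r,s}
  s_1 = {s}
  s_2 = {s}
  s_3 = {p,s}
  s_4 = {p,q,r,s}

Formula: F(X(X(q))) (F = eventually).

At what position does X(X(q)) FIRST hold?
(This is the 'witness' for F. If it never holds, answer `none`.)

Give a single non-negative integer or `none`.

Answer: 2

Derivation:
s_0={p,r,s}: X(X(q))=False X(q)=False q=False
s_1={s}: X(X(q))=False X(q)=False q=False
s_2={s}: X(X(q))=True X(q)=False q=False
s_3={p,s}: X(X(q))=False X(q)=True q=False
s_4={p,q,r,s}: X(X(q))=False X(q)=False q=True
F(X(X(q))) holds; first witness at position 2.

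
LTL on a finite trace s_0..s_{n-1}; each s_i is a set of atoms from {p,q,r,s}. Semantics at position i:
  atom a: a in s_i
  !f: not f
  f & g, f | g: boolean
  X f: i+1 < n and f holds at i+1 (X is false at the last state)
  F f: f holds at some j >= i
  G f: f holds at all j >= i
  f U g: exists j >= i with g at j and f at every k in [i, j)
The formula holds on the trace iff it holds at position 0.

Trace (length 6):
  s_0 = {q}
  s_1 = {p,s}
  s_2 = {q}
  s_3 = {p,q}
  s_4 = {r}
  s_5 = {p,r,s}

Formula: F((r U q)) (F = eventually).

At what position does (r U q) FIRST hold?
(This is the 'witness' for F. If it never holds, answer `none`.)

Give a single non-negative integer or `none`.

Answer: 0

Derivation:
s_0={q}: (r U q)=True r=False q=True
s_1={p,s}: (r U q)=False r=False q=False
s_2={q}: (r U q)=True r=False q=True
s_3={p,q}: (r U q)=True r=False q=True
s_4={r}: (r U q)=False r=True q=False
s_5={p,r,s}: (r U q)=False r=True q=False
F((r U q)) holds; first witness at position 0.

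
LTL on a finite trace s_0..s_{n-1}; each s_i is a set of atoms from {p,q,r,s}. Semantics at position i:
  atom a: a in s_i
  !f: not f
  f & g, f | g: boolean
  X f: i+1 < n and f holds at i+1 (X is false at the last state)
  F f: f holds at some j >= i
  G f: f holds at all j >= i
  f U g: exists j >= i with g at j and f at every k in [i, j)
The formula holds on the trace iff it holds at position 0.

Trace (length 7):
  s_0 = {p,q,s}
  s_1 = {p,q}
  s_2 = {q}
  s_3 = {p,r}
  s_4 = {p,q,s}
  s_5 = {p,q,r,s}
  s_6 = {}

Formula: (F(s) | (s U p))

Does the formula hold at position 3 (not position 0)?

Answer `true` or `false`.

s_0={p,q,s}: (F(s) | (s U p))=True F(s)=True s=True (s U p)=True p=True
s_1={p,q}: (F(s) | (s U p))=True F(s)=True s=False (s U p)=True p=True
s_2={q}: (F(s) | (s U p))=True F(s)=True s=False (s U p)=False p=False
s_3={p,r}: (F(s) | (s U p))=True F(s)=True s=False (s U p)=True p=True
s_4={p,q,s}: (F(s) | (s U p))=True F(s)=True s=True (s U p)=True p=True
s_5={p,q,r,s}: (F(s) | (s U p))=True F(s)=True s=True (s U p)=True p=True
s_6={}: (F(s) | (s U p))=False F(s)=False s=False (s U p)=False p=False
Evaluating at position 3: result = True

Answer: true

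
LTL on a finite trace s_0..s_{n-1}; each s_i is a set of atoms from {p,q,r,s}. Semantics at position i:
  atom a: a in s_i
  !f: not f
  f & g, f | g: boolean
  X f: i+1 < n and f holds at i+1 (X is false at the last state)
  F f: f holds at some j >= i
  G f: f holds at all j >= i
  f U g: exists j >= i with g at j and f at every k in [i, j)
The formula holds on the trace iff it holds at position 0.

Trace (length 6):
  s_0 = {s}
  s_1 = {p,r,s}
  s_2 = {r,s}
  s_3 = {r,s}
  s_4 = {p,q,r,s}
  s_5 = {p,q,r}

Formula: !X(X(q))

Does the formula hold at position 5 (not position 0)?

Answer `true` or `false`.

s_0={s}: !X(X(q))=True X(X(q))=False X(q)=False q=False
s_1={p,r,s}: !X(X(q))=True X(X(q))=False X(q)=False q=False
s_2={r,s}: !X(X(q))=False X(X(q))=True X(q)=False q=False
s_3={r,s}: !X(X(q))=False X(X(q))=True X(q)=True q=False
s_4={p,q,r,s}: !X(X(q))=True X(X(q))=False X(q)=True q=True
s_5={p,q,r}: !X(X(q))=True X(X(q))=False X(q)=False q=True
Evaluating at position 5: result = True

Answer: true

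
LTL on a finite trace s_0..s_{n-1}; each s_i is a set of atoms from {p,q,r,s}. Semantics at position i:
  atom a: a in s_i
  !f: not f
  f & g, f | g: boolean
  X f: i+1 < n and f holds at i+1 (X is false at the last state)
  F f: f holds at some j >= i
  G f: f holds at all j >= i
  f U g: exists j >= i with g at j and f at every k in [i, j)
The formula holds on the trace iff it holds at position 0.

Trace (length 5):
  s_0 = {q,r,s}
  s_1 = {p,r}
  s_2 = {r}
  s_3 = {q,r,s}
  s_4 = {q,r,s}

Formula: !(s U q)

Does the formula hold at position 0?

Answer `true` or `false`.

s_0={q,r,s}: !(s U q)=False (s U q)=True s=True q=True
s_1={p,r}: !(s U q)=True (s U q)=False s=False q=False
s_2={r}: !(s U q)=True (s U q)=False s=False q=False
s_3={q,r,s}: !(s U q)=False (s U q)=True s=True q=True
s_4={q,r,s}: !(s U q)=False (s U q)=True s=True q=True

Answer: false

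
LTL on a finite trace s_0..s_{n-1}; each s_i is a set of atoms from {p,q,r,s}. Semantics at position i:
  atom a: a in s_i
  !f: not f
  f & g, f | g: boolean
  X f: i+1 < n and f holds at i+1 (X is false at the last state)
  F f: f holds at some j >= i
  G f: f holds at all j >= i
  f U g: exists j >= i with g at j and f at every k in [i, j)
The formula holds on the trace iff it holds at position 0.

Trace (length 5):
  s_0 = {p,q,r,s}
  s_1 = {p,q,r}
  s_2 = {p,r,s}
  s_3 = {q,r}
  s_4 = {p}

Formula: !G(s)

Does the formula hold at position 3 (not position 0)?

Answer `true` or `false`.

s_0={p,q,r,s}: !G(s)=True G(s)=False s=True
s_1={p,q,r}: !G(s)=True G(s)=False s=False
s_2={p,r,s}: !G(s)=True G(s)=False s=True
s_3={q,r}: !G(s)=True G(s)=False s=False
s_4={p}: !G(s)=True G(s)=False s=False
Evaluating at position 3: result = True

Answer: true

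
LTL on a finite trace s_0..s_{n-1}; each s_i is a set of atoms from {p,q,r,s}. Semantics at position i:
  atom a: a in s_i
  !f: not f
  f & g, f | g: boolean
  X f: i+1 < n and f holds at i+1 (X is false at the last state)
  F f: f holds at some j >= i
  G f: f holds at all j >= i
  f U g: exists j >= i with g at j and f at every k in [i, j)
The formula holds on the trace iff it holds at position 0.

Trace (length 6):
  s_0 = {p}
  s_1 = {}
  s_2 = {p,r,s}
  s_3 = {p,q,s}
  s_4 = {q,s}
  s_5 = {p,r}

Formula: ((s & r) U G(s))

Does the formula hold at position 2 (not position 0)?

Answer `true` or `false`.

s_0={p}: ((s & r) U G(s))=False (s & r)=False s=False r=False G(s)=False
s_1={}: ((s & r) U G(s))=False (s & r)=False s=False r=False G(s)=False
s_2={p,r,s}: ((s & r) U G(s))=False (s & r)=True s=True r=True G(s)=False
s_3={p,q,s}: ((s & r) U G(s))=False (s & r)=False s=True r=False G(s)=False
s_4={q,s}: ((s & r) U G(s))=False (s & r)=False s=True r=False G(s)=False
s_5={p,r}: ((s & r) U G(s))=False (s & r)=False s=False r=True G(s)=False
Evaluating at position 2: result = False

Answer: false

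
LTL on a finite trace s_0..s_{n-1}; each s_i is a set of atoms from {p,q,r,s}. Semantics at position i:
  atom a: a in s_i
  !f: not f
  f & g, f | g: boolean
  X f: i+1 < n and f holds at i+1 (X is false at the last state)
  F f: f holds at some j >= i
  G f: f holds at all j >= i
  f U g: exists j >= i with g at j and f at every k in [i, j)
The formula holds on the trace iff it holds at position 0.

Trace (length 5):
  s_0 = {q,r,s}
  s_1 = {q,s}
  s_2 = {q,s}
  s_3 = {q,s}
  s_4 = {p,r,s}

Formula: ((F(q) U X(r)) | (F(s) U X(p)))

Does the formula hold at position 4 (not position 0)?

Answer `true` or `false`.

Answer: false

Derivation:
s_0={q,r,s}: ((F(q) U X(r)) | (F(s) U X(p)))=True (F(q) U X(r))=True F(q)=True q=True X(r)=False r=True (F(s) U X(p))=True F(s)=True s=True X(p)=False p=False
s_1={q,s}: ((F(q) U X(r)) | (F(s) U X(p)))=True (F(q) U X(r))=True F(q)=True q=True X(r)=False r=False (F(s) U X(p))=True F(s)=True s=True X(p)=False p=False
s_2={q,s}: ((F(q) U X(r)) | (F(s) U X(p)))=True (F(q) U X(r))=True F(q)=True q=True X(r)=False r=False (F(s) U X(p))=True F(s)=True s=True X(p)=False p=False
s_3={q,s}: ((F(q) U X(r)) | (F(s) U X(p)))=True (F(q) U X(r))=True F(q)=True q=True X(r)=True r=False (F(s) U X(p))=True F(s)=True s=True X(p)=True p=False
s_4={p,r,s}: ((F(q) U X(r)) | (F(s) U X(p)))=False (F(q) U X(r))=False F(q)=False q=False X(r)=False r=True (F(s) U X(p))=False F(s)=True s=True X(p)=False p=True
Evaluating at position 4: result = False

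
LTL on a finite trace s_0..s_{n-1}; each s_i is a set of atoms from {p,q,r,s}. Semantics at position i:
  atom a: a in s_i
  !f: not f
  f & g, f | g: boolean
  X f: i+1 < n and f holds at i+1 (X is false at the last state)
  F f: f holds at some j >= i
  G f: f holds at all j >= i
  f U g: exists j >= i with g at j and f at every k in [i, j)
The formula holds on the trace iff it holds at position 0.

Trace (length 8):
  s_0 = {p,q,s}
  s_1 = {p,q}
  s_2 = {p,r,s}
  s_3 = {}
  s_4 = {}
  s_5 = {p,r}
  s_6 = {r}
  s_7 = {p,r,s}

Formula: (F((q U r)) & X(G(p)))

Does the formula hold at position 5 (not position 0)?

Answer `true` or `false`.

s_0={p,q,s}: (F((q U r)) & X(G(p)))=False F((q U r))=True (q U r)=True q=True r=False X(G(p))=False G(p)=False p=True
s_1={p,q}: (F((q U r)) & X(G(p)))=False F((q U r))=True (q U r)=True q=True r=False X(G(p))=False G(p)=False p=True
s_2={p,r,s}: (F((q U r)) & X(G(p)))=False F((q U r))=True (q U r)=True q=False r=True X(G(p))=False G(p)=False p=True
s_3={}: (F((q U r)) & X(G(p)))=False F((q U r))=True (q U r)=False q=False r=False X(G(p))=False G(p)=False p=False
s_4={}: (F((q U r)) & X(G(p)))=False F((q U r))=True (q U r)=False q=False r=False X(G(p))=False G(p)=False p=False
s_5={p,r}: (F((q U r)) & X(G(p)))=False F((q U r))=True (q U r)=True q=False r=True X(G(p))=False G(p)=False p=True
s_6={r}: (F((q U r)) & X(G(p)))=True F((q U r))=True (q U r)=True q=False r=True X(G(p))=True G(p)=False p=False
s_7={p,r,s}: (F((q U r)) & X(G(p)))=False F((q U r))=True (q U r)=True q=False r=True X(G(p))=False G(p)=True p=True
Evaluating at position 5: result = False

Answer: false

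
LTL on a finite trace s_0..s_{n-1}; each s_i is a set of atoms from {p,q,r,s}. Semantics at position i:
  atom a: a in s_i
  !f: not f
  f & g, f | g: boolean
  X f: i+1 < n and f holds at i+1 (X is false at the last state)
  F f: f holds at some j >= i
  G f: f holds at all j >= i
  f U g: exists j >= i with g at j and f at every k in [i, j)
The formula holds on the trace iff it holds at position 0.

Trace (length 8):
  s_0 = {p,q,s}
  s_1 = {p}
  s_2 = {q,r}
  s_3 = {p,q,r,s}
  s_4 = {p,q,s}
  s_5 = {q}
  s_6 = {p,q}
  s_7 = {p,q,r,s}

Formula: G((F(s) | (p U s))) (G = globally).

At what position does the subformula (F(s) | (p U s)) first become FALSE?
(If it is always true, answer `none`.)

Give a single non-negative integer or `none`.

s_0={p,q,s}: (F(s) | (p U s))=True F(s)=True s=True (p U s)=True p=True
s_1={p}: (F(s) | (p U s))=True F(s)=True s=False (p U s)=False p=True
s_2={q,r}: (F(s) | (p U s))=True F(s)=True s=False (p U s)=False p=False
s_3={p,q,r,s}: (F(s) | (p U s))=True F(s)=True s=True (p U s)=True p=True
s_4={p,q,s}: (F(s) | (p U s))=True F(s)=True s=True (p U s)=True p=True
s_5={q}: (F(s) | (p U s))=True F(s)=True s=False (p U s)=False p=False
s_6={p,q}: (F(s) | (p U s))=True F(s)=True s=False (p U s)=True p=True
s_7={p,q,r,s}: (F(s) | (p U s))=True F(s)=True s=True (p U s)=True p=True
G((F(s) | (p U s))) holds globally = True
No violation — formula holds at every position.

Answer: none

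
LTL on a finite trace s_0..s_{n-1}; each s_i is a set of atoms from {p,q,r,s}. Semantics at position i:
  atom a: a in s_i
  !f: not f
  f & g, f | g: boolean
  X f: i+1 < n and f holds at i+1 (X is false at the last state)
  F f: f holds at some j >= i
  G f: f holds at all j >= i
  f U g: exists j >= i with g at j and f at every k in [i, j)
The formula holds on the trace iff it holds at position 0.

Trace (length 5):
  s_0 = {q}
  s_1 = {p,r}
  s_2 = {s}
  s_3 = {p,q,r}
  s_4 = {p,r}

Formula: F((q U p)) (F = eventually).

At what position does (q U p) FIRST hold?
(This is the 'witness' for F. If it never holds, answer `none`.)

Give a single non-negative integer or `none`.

Answer: 0

Derivation:
s_0={q}: (q U p)=True q=True p=False
s_1={p,r}: (q U p)=True q=False p=True
s_2={s}: (q U p)=False q=False p=False
s_3={p,q,r}: (q U p)=True q=True p=True
s_4={p,r}: (q U p)=True q=False p=True
F((q U p)) holds; first witness at position 0.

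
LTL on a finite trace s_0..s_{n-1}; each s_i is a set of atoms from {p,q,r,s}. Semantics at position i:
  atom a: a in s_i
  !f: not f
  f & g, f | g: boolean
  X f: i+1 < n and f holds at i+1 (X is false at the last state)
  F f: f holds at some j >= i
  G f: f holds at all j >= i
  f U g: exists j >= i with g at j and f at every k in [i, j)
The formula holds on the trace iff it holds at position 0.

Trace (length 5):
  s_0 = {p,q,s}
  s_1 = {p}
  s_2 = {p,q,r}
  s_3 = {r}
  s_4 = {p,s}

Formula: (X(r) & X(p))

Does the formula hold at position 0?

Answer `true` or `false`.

Answer: false

Derivation:
s_0={p,q,s}: (X(r) & X(p))=False X(r)=False r=False X(p)=True p=True
s_1={p}: (X(r) & X(p))=True X(r)=True r=False X(p)=True p=True
s_2={p,q,r}: (X(r) & X(p))=False X(r)=True r=True X(p)=False p=True
s_3={r}: (X(r) & X(p))=False X(r)=False r=True X(p)=True p=False
s_4={p,s}: (X(r) & X(p))=False X(r)=False r=False X(p)=False p=True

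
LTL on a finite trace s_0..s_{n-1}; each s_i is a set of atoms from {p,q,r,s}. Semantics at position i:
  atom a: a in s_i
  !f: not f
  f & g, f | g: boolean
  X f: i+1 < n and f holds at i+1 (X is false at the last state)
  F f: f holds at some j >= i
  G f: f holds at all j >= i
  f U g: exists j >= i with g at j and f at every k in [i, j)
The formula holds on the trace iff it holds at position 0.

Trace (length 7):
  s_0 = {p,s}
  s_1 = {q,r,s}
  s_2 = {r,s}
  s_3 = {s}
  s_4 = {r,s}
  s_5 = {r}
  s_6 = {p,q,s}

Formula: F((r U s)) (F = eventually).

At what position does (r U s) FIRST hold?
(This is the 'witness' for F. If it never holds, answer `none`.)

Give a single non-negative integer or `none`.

Answer: 0

Derivation:
s_0={p,s}: (r U s)=True r=False s=True
s_1={q,r,s}: (r U s)=True r=True s=True
s_2={r,s}: (r U s)=True r=True s=True
s_3={s}: (r U s)=True r=False s=True
s_4={r,s}: (r U s)=True r=True s=True
s_5={r}: (r U s)=True r=True s=False
s_6={p,q,s}: (r U s)=True r=False s=True
F((r U s)) holds; first witness at position 0.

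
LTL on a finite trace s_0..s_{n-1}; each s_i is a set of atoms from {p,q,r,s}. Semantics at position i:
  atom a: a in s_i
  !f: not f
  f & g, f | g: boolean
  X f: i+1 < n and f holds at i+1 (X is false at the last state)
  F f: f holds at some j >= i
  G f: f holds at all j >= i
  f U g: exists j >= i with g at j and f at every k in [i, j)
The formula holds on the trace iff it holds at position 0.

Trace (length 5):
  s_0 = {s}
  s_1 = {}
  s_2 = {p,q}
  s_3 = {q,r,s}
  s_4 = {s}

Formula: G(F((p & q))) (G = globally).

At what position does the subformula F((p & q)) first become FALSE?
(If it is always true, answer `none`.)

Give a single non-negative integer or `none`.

Answer: 3

Derivation:
s_0={s}: F((p & q))=True (p & q)=False p=False q=False
s_1={}: F((p & q))=True (p & q)=False p=False q=False
s_2={p,q}: F((p & q))=True (p & q)=True p=True q=True
s_3={q,r,s}: F((p & q))=False (p & q)=False p=False q=True
s_4={s}: F((p & q))=False (p & q)=False p=False q=False
G(F((p & q))) holds globally = False
First violation at position 3.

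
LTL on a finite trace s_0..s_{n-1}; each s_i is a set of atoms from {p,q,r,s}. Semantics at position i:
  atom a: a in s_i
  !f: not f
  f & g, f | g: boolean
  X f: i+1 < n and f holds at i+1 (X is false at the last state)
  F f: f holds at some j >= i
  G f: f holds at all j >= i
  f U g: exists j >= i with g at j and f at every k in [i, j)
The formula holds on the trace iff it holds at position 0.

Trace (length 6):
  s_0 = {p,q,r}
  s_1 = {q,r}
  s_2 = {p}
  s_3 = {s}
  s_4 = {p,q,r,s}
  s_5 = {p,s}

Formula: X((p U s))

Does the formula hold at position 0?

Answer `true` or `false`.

s_0={p,q,r}: X((p U s))=False (p U s)=False p=True s=False
s_1={q,r}: X((p U s))=True (p U s)=False p=False s=False
s_2={p}: X((p U s))=True (p U s)=True p=True s=False
s_3={s}: X((p U s))=True (p U s)=True p=False s=True
s_4={p,q,r,s}: X((p U s))=True (p U s)=True p=True s=True
s_5={p,s}: X((p U s))=False (p U s)=True p=True s=True

Answer: false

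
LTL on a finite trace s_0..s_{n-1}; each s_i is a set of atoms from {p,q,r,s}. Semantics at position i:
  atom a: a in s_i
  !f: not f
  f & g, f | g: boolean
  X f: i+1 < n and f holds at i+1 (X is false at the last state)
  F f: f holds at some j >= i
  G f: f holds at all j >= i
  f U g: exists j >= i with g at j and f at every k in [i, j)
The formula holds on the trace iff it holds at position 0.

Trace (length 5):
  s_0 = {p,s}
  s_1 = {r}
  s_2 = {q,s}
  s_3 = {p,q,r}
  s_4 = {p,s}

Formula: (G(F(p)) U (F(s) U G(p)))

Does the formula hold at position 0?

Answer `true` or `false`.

s_0={p,s}: (G(F(p)) U (F(s) U G(p)))=True G(F(p))=True F(p)=True p=True (F(s) U G(p))=True F(s)=True s=True G(p)=False
s_1={r}: (G(F(p)) U (F(s) U G(p)))=True G(F(p))=True F(p)=True p=False (F(s) U G(p))=True F(s)=True s=False G(p)=False
s_2={q,s}: (G(F(p)) U (F(s) U G(p)))=True G(F(p))=True F(p)=True p=False (F(s) U G(p))=True F(s)=True s=True G(p)=False
s_3={p,q,r}: (G(F(p)) U (F(s) U G(p)))=True G(F(p))=True F(p)=True p=True (F(s) U G(p))=True F(s)=True s=False G(p)=True
s_4={p,s}: (G(F(p)) U (F(s) U G(p)))=True G(F(p))=True F(p)=True p=True (F(s) U G(p))=True F(s)=True s=True G(p)=True

Answer: true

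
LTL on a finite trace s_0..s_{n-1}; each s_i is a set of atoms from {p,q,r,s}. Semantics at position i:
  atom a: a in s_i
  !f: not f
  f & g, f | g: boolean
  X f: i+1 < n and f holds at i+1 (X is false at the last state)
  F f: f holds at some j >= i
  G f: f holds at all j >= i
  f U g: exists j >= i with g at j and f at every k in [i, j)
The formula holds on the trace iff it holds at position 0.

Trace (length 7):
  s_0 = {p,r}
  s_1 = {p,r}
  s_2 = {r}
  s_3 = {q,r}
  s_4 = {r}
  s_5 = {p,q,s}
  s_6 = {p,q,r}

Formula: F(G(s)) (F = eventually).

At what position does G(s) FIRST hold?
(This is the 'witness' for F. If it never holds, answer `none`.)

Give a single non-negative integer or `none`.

s_0={p,r}: G(s)=False s=False
s_1={p,r}: G(s)=False s=False
s_2={r}: G(s)=False s=False
s_3={q,r}: G(s)=False s=False
s_4={r}: G(s)=False s=False
s_5={p,q,s}: G(s)=False s=True
s_6={p,q,r}: G(s)=False s=False
F(G(s)) does not hold (no witness exists).

Answer: none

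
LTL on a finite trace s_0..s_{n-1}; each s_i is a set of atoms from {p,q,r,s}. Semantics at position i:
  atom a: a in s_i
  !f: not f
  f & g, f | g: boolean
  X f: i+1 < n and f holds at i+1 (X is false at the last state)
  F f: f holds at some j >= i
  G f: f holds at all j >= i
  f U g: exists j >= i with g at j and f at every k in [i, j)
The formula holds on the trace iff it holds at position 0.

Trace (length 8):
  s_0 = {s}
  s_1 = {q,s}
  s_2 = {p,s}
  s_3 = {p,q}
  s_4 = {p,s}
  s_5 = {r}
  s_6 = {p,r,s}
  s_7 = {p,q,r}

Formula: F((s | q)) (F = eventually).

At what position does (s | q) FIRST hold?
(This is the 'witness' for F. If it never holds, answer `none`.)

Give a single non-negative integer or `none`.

Answer: 0

Derivation:
s_0={s}: (s | q)=True s=True q=False
s_1={q,s}: (s | q)=True s=True q=True
s_2={p,s}: (s | q)=True s=True q=False
s_3={p,q}: (s | q)=True s=False q=True
s_4={p,s}: (s | q)=True s=True q=False
s_5={r}: (s | q)=False s=False q=False
s_6={p,r,s}: (s | q)=True s=True q=False
s_7={p,q,r}: (s | q)=True s=False q=True
F((s | q)) holds; first witness at position 0.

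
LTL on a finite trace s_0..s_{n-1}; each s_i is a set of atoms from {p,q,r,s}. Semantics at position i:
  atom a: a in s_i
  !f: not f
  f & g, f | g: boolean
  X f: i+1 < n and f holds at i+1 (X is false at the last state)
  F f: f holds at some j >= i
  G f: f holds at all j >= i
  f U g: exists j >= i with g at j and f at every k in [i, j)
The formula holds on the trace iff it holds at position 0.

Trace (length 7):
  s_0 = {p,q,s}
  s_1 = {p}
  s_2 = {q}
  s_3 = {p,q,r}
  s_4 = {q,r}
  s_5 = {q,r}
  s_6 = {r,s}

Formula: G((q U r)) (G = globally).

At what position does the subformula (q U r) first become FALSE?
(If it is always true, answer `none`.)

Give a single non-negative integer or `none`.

s_0={p,q,s}: (q U r)=False q=True r=False
s_1={p}: (q U r)=False q=False r=False
s_2={q}: (q U r)=True q=True r=False
s_3={p,q,r}: (q U r)=True q=True r=True
s_4={q,r}: (q U r)=True q=True r=True
s_5={q,r}: (q U r)=True q=True r=True
s_6={r,s}: (q U r)=True q=False r=True
G((q U r)) holds globally = False
First violation at position 0.

Answer: 0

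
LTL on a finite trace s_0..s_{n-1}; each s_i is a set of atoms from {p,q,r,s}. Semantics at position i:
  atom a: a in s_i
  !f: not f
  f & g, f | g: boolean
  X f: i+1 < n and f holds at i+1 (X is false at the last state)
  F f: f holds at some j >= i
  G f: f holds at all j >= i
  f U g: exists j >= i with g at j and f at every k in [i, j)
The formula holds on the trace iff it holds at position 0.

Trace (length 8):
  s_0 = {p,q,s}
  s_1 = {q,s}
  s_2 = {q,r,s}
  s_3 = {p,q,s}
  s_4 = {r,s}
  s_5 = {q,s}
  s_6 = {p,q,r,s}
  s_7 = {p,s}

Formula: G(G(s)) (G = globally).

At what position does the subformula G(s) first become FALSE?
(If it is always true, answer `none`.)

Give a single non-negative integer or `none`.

s_0={p,q,s}: G(s)=True s=True
s_1={q,s}: G(s)=True s=True
s_2={q,r,s}: G(s)=True s=True
s_3={p,q,s}: G(s)=True s=True
s_4={r,s}: G(s)=True s=True
s_5={q,s}: G(s)=True s=True
s_6={p,q,r,s}: G(s)=True s=True
s_7={p,s}: G(s)=True s=True
G(G(s)) holds globally = True
No violation — formula holds at every position.

Answer: none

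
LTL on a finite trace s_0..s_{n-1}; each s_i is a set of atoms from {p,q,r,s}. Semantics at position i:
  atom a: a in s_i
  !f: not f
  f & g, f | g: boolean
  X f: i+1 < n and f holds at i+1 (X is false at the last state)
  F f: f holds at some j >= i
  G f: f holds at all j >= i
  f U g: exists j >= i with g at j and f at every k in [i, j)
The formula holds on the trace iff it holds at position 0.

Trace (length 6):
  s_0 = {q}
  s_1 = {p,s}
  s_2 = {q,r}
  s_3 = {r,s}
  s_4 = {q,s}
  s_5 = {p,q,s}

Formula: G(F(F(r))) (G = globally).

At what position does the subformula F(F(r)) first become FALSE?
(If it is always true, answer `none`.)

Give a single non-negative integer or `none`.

Answer: 4

Derivation:
s_0={q}: F(F(r))=True F(r)=True r=False
s_1={p,s}: F(F(r))=True F(r)=True r=False
s_2={q,r}: F(F(r))=True F(r)=True r=True
s_3={r,s}: F(F(r))=True F(r)=True r=True
s_4={q,s}: F(F(r))=False F(r)=False r=False
s_5={p,q,s}: F(F(r))=False F(r)=False r=False
G(F(F(r))) holds globally = False
First violation at position 4.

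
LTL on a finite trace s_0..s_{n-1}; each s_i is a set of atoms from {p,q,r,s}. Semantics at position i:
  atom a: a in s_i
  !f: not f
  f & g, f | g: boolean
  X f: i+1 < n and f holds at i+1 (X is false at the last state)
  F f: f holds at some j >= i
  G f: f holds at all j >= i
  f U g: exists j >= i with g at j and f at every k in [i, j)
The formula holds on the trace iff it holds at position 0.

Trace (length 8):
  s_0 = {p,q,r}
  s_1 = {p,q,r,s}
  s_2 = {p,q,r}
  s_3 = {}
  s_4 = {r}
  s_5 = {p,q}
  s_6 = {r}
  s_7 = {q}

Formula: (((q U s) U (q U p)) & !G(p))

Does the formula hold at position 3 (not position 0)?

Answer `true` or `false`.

s_0={p,q,r}: (((q U s) U (q U p)) & !G(p))=True ((q U s) U (q U p))=True (q U s)=True q=True s=False (q U p)=True p=True !G(p)=True G(p)=False
s_1={p,q,r,s}: (((q U s) U (q U p)) & !G(p))=True ((q U s) U (q U p))=True (q U s)=True q=True s=True (q U p)=True p=True !G(p)=True G(p)=False
s_2={p,q,r}: (((q U s) U (q U p)) & !G(p))=True ((q U s) U (q U p))=True (q U s)=False q=True s=False (q U p)=True p=True !G(p)=True G(p)=False
s_3={}: (((q U s) U (q U p)) & !G(p))=False ((q U s) U (q U p))=False (q U s)=False q=False s=False (q U p)=False p=False !G(p)=True G(p)=False
s_4={r}: (((q U s) U (q U p)) & !G(p))=False ((q U s) U (q U p))=False (q U s)=False q=False s=False (q U p)=False p=False !G(p)=True G(p)=False
s_5={p,q}: (((q U s) U (q U p)) & !G(p))=True ((q U s) U (q U p))=True (q U s)=False q=True s=False (q U p)=True p=True !G(p)=True G(p)=False
s_6={r}: (((q U s) U (q U p)) & !G(p))=False ((q U s) U (q U p))=False (q U s)=False q=False s=False (q U p)=False p=False !G(p)=True G(p)=False
s_7={q}: (((q U s) U (q U p)) & !G(p))=False ((q U s) U (q U p))=False (q U s)=False q=True s=False (q U p)=False p=False !G(p)=True G(p)=False
Evaluating at position 3: result = False

Answer: false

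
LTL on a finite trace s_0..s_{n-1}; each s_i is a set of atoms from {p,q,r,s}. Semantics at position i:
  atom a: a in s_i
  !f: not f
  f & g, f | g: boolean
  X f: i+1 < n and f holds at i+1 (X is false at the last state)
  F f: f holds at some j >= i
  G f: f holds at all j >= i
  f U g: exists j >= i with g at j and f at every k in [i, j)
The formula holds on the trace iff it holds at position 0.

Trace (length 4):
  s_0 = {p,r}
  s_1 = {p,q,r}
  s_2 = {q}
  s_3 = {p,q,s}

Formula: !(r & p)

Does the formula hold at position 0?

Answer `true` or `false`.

s_0={p,r}: !(r & p)=False (r & p)=True r=True p=True
s_1={p,q,r}: !(r & p)=False (r & p)=True r=True p=True
s_2={q}: !(r & p)=True (r & p)=False r=False p=False
s_3={p,q,s}: !(r & p)=True (r & p)=False r=False p=True

Answer: false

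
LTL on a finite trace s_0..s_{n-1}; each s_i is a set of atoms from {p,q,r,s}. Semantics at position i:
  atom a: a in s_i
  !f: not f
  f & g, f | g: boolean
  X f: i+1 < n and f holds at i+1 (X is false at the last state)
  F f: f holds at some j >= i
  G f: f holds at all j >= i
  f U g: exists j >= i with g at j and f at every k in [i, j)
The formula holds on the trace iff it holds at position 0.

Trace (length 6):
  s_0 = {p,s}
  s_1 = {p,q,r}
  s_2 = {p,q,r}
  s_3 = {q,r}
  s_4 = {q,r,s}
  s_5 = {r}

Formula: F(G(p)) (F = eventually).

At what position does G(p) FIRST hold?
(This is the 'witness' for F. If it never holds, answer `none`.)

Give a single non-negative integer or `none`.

Answer: none

Derivation:
s_0={p,s}: G(p)=False p=True
s_1={p,q,r}: G(p)=False p=True
s_2={p,q,r}: G(p)=False p=True
s_3={q,r}: G(p)=False p=False
s_4={q,r,s}: G(p)=False p=False
s_5={r}: G(p)=False p=False
F(G(p)) does not hold (no witness exists).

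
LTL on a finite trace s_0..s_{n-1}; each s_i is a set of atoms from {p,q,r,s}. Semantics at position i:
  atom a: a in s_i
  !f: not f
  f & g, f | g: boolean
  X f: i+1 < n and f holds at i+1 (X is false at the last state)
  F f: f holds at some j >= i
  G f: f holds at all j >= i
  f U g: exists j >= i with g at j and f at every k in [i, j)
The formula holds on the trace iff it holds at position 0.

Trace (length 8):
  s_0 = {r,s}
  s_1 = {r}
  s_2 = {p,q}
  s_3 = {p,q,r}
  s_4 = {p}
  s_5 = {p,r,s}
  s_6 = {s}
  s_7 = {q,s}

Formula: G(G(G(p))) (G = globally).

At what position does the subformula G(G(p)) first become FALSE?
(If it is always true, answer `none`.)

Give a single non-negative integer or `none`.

Answer: 0

Derivation:
s_0={r,s}: G(G(p))=False G(p)=False p=False
s_1={r}: G(G(p))=False G(p)=False p=False
s_2={p,q}: G(G(p))=False G(p)=False p=True
s_3={p,q,r}: G(G(p))=False G(p)=False p=True
s_4={p}: G(G(p))=False G(p)=False p=True
s_5={p,r,s}: G(G(p))=False G(p)=False p=True
s_6={s}: G(G(p))=False G(p)=False p=False
s_7={q,s}: G(G(p))=False G(p)=False p=False
G(G(G(p))) holds globally = False
First violation at position 0.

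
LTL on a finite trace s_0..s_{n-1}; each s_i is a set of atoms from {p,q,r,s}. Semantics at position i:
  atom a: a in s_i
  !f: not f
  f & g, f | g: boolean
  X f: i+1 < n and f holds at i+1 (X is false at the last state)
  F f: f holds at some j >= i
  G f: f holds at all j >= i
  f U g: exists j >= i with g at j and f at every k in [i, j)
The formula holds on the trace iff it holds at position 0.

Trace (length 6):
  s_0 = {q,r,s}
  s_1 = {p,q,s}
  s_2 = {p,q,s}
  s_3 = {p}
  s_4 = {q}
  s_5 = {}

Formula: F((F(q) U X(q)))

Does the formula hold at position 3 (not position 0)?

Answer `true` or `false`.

s_0={q,r,s}: F((F(q) U X(q)))=True (F(q) U X(q))=True F(q)=True q=True X(q)=True
s_1={p,q,s}: F((F(q) U X(q)))=True (F(q) U X(q))=True F(q)=True q=True X(q)=True
s_2={p,q,s}: F((F(q) U X(q)))=True (F(q) U X(q))=True F(q)=True q=True X(q)=False
s_3={p}: F((F(q) U X(q)))=True (F(q) U X(q))=True F(q)=True q=False X(q)=True
s_4={q}: F((F(q) U X(q)))=False (F(q) U X(q))=False F(q)=True q=True X(q)=False
s_5={}: F((F(q) U X(q)))=False (F(q) U X(q))=False F(q)=False q=False X(q)=False
Evaluating at position 3: result = True

Answer: true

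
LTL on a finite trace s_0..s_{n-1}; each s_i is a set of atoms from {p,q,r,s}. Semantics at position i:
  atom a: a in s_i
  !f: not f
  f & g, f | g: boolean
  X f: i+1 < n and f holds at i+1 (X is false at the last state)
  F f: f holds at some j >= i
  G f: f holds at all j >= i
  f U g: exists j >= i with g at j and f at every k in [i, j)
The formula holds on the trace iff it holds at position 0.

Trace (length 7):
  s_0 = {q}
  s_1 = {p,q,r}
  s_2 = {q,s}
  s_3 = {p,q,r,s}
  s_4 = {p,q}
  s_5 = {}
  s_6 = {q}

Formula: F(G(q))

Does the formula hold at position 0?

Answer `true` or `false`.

s_0={q}: F(G(q))=True G(q)=False q=True
s_1={p,q,r}: F(G(q))=True G(q)=False q=True
s_2={q,s}: F(G(q))=True G(q)=False q=True
s_3={p,q,r,s}: F(G(q))=True G(q)=False q=True
s_4={p,q}: F(G(q))=True G(q)=False q=True
s_5={}: F(G(q))=True G(q)=False q=False
s_6={q}: F(G(q))=True G(q)=True q=True

Answer: true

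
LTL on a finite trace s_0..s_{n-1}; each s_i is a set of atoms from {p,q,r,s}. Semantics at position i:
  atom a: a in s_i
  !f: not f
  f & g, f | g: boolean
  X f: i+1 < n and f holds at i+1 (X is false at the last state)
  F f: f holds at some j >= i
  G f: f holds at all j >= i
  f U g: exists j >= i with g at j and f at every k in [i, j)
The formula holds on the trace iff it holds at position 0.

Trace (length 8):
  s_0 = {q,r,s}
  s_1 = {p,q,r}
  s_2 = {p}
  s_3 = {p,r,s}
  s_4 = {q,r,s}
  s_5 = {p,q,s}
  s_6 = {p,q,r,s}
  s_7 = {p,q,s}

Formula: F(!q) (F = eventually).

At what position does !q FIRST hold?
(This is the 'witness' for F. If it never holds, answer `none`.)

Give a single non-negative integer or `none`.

Answer: 2

Derivation:
s_0={q,r,s}: !q=False q=True
s_1={p,q,r}: !q=False q=True
s_2={p}: !q=True q=False
s_3={p,r,s}: !q=True q=False
s_4={q,r,s}: !q=False q=True
s_5={p,q,s}: !q=False q=True
s_6={p,q,r,s}: !q=False q=True
s_7={p,q,s}: !q=False q=True
F(!q) holds; first witness at position 2.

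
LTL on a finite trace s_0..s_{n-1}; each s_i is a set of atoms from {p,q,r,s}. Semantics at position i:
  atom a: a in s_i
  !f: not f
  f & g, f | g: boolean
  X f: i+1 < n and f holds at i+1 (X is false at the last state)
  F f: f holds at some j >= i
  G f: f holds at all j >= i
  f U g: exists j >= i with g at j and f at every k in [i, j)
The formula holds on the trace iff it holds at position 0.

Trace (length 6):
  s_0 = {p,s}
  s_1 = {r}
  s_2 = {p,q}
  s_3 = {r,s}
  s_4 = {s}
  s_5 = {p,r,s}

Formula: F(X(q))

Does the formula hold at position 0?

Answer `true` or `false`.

s_0={p,s}: F(X(q))=True X(q)=False q=False
s_1={r}: F(X(q))=True X(q)=True q=False
s_2={p,q}: F(X(q))=False X(q)=False q=True
s_3={r,s}: F(X(q))=False X(q)=False q=False
s_4={s}: F(X(q))=False X(q)=False q=False
s_5={p,r,s}: F(X(q))=False X(q)=False q=False

Answer: true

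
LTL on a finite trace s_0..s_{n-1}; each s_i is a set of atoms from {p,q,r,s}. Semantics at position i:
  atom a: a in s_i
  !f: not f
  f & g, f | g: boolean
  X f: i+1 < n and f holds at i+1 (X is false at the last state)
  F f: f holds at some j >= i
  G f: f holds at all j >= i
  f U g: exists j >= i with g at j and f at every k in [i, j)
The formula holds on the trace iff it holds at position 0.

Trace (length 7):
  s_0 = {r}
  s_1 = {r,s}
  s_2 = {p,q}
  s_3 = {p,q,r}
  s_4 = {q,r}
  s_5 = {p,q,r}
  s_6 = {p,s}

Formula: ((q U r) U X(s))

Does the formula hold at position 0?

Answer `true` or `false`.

Answer: true

Derivation:
s_0={r}: ((q U r) U X(s))=True (q U r)=True q=False r=True X(s)=True s=False
s_1={r,s}: ((q U r) U X(s))=True (q U r)=True q=False r=True X(s)=False s=True
s_2={p,q}: ((q U r) U X(s))=True (q U r)=True q=True r=False X(s)=False s=False
s_3={p,q,r}: ((q U r) U X(s))=True (q U r)=True q=True r=True X(s)=False s=False
s_4={q,r}: ((q U r) U X(s))=True (q U r)=True q=True r=True X(s)=False s=False
s_5={p,q,r}: ((q U r) U X(s))=True (q U r)=True q=True r=True X(s)=True s=False
s_6={p,s}: ((q U r) U X(s))=False (q U r)=False q=False r=False X(s)=False s=True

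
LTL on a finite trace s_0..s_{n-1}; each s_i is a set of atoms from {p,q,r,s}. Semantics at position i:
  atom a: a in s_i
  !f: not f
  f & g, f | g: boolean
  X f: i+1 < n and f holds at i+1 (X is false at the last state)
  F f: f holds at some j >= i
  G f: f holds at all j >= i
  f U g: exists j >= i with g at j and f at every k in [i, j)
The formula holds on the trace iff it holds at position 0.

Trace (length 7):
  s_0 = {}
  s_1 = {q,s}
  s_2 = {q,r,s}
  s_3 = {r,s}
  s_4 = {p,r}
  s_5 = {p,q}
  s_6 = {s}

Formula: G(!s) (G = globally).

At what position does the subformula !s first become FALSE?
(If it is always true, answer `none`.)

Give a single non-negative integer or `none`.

s_0={}: !s=True s=False
s_1={q,s}: !s=False s=True
s_2={q,r,s}: !s=False s=True
s_3={r,s}: !s=False s=True
s_4={p,r}: !s=True s=False
s_5={p,q}: !s=True s=False
s_6={s}: !s=False s=True
G(!s) holds globally = False
First violation at position 1.

Answer: 1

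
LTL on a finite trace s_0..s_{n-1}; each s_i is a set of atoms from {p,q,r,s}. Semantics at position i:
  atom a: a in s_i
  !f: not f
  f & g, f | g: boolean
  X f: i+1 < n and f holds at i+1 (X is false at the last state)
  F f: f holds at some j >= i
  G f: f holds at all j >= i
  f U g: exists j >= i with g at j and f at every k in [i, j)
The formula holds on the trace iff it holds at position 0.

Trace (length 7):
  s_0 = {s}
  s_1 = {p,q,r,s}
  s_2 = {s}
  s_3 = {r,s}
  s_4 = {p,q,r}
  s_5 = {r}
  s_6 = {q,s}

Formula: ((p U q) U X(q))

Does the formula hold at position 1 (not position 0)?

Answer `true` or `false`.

s_0={s}: ((p U q) U X(q))=True (p U q)=False p=False q=False X(q)=True
s_1={p,q,r,s}: ((p U q) U X(q))=False (p U q)=True p=True q=True X(q)=False
s_2={s}: ((p U q) U X(q))=False (p U q)=False p=False q=False X(q)=False
s_3={r,s}: ((p U q) U X(q))=True (p U q)=False p=False q=False X(q)=True
s_4={p,q,r}: ((p U q) U X(q))=True (p U q)=True p=True q=True X(q)=False
s_5={r}: ((p U q) U X(q))=True (p U q)=False p=False q=False X(q)=True
s_6={q,s}: ((p U q) U X(q))=False (p U q)=True p=False q=True X(q)=False
Evaluating at position 1: result = False

Answer: false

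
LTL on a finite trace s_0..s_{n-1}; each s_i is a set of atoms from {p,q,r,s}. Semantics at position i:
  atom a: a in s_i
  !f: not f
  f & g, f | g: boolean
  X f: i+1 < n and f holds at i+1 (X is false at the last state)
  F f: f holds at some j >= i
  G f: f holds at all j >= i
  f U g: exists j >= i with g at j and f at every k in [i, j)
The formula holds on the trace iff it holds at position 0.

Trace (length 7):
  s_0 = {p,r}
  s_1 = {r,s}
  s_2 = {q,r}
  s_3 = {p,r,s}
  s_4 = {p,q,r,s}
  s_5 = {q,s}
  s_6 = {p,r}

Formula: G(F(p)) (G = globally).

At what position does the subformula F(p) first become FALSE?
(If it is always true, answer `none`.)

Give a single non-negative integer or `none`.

Answer: none

Derivation:
s_0={p,r}: F(p)=True p=True
s_1={r,s}: F(p)=True p=False
s_2={q,r}: F(p)=True p=False
s_3={p,r,s}: F(p)=True p=True
s_4={p,q,r,s}: F(p)=True p=True
s_5={q,s}: F(p)=True p=False
s_6={p,r}: F(p)=True p=True
G(F(p)) holds globally = True
No violation — formula holds at every position.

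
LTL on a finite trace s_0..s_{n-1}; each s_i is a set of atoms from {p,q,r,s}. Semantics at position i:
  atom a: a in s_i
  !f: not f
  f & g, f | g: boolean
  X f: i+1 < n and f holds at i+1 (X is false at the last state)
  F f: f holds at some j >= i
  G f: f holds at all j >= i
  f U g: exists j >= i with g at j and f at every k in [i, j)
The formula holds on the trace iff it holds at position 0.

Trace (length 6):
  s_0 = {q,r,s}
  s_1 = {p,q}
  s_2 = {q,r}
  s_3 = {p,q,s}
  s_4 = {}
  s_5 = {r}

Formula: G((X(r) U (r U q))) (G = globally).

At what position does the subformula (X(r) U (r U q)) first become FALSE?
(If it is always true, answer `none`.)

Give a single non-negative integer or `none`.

Answer: 4

Derivation:
s_0={q,r,s}: (X(r) U (r U q))=True X(r)=False r=True (r U q)=True q=True
s_1={p,q}: (X(r) U (r U q))=True X(r)=True r=False (r U q)=True q=True
s_2={q,r}: (X(r) U (r U q))=True X(r)=False r=True (r U q)=True q=True
s_3={p,q,s}: (X(r) U (r U q))=True X(r)=False r=False (r U q)=True q=True
s_4={}: (X(r) U (r U q))=False X(r)=True r=False (r U q)=False q=False
s_5={r}: (X(r) U (r U q))=False X(r)=False r=True (r U q)=False q=False
G((X(r) U (r U q))) holds globally = False
First violation at position 4.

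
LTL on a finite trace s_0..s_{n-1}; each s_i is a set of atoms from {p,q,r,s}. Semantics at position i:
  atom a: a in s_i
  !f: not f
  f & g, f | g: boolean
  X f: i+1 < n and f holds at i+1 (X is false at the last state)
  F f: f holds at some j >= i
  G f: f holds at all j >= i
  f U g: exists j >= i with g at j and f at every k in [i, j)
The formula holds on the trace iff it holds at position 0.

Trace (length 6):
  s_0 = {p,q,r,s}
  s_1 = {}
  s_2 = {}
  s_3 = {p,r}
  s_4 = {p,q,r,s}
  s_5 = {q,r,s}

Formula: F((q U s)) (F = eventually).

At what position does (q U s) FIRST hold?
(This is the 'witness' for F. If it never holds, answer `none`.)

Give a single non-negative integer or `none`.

Answer: 0

Derivation:
s_0={p,q,r,s}: (q U s)=True q=True s=True
s_1={}: (q U s)=False q=False s=False
s_2={}: (q U s)=False q=False s=False
s_3={p,r}: (q U s)=False q=False s=False
s_4={p,q,r,s}: (q U s)=True q=True s=True
s_5={q,r,s}: (q U s)=True q=True s=True
F((q U s)) holds; first witness at position 0.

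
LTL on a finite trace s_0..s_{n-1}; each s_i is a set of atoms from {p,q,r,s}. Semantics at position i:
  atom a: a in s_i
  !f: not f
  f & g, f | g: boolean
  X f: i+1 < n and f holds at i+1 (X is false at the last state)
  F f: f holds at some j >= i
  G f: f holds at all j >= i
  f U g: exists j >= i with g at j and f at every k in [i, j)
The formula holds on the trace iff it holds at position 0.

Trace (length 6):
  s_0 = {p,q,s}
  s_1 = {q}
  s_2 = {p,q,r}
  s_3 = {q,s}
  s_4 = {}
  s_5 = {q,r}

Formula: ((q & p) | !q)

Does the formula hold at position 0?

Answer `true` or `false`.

s_0={p,q,s}: ((q & p) | !q)=True (q & p)=True q=True p=True !q=False
s_1={q}: ((q & p) | !q)=False (q & p)=False q=True p=False !q=False
s_2={p,q,r}: ((q & p) | !q)=True (q & p)=True q=True p=True !q=False
s_3={q,s}: ((q & p) | !q)=False (q & p)=False q=True p=False !q=False
s_4={}: ((q & p) | !q)=True (q & p)=False q=False p=False !q=True
s_5={q,r}: ((q & p) | !q)=False (q & p)=False q=True p=False !q=False

Answer: true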